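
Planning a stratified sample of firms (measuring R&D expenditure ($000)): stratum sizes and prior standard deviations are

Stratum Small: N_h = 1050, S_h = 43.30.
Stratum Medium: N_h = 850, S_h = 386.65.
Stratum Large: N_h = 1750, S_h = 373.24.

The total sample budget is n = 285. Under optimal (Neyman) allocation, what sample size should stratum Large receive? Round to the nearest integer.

181

Neyman allocation: n_h = n · N_h S_h / Σ N_i S_i, with n = 285.
  stratum Small: N_h·S_h = 1050·43.30 = 45465.00
  stratum Medium: N_h·S_h = 850·386.65 = 328652.50
  stratum Large: N_h·S_h = 1750·373.24 = 653170.00
Σ N_h S_h = 1027287.50
n for stratum Large = 285·653170.00/1027287.50 = 181.209 → 181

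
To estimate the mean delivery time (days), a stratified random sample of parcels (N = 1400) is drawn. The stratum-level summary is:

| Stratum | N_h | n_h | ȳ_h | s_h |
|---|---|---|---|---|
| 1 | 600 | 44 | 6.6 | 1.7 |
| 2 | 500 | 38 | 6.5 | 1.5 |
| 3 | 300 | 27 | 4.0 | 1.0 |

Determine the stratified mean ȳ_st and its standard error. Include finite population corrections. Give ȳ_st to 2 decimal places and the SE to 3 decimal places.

ȳ_st = Σ W_h ȳ_h = (600·6.6 + 500·6.5 + 300·4.0)/1400 = 6.00714
V̂(ȳ_st) = Σ W_h² (1 − n_h/N_h) s_h²/n_h, with W_h = N_h/N and N = 1400:
  stratum 1: (600/1400)²·(1 − 44/600)·1.7²/44 = 0.0111793
  stratum 2: (500/1400)²·(1 − 38/500)·1.5²/38 = 0.00697838
  stratum 3: (300/1400)²·(1 − 27/300)·1.0²/27 = 0.00154762
V̂(ȳ_st) = 0.0197053
SE(ȳ_st) = √0.0197053 = 0.140376

ȳ_st ≈ 6.01, SE ≈ 0.140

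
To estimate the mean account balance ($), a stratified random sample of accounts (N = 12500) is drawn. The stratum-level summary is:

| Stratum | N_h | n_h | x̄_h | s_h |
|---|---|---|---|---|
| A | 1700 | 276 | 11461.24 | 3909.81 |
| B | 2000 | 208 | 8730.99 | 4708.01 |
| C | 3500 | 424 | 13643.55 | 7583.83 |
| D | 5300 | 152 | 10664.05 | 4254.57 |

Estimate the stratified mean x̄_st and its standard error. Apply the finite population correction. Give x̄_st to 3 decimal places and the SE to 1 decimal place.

x̄_st ≈ 11297.438, SE ≈ 182.9

x̄_st = Σ W_h x̄_h = (1700·11461.24 + 2000·8730.99 + 3500·13643.55 + 5300·10664.05)/12500 = 11297.43824
V̂(x̄_st) = Σ W_h² (1 − n_h/N_h) s_h²/n_h, with W_h = N_h/N and N = 12500:
  stratum A: (1700/12500)²·(1 − 276/1700)·3909.81²/276 = 858.106
  stratum B: (2000/12500)²·(1 − 208/2000)·4708.01²/208 = 2444.33
  stratum C: (3500/12500)²·(1 − 424/3500)·7583.83²/424 = 9346.43
  stratum D: (5300/12500)²·(1 − 152/5300)·4254.57²/152 = 20795.2
V̂(x̄_st) = 33444
SE(x̄_st) = √33444 = 182.877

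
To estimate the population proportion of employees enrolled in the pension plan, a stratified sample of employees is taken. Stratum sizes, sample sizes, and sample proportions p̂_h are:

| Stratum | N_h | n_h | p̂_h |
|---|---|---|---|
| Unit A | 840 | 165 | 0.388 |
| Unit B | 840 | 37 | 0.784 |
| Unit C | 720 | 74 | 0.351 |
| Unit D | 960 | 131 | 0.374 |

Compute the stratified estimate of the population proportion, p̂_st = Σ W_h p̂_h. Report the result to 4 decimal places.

N = 3360; stratum weights W_h = N_h/N.
p̂_st = Σ W_h p̂_h = (840·0.388 + 840·0.784 + 720·0.351 + 960·0.374)/3360 = 0.47507

p̂_st ≈ 0.4751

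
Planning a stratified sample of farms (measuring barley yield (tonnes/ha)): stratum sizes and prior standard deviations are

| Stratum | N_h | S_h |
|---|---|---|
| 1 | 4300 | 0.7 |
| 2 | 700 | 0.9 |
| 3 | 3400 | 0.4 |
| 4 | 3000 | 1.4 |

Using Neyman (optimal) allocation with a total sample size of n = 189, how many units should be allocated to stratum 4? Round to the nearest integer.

Neyman allocation: n_h = n · N_h S_h / Σ N_i S_i, with n = 189.
  stratum 1: N_h·S_h = 4300·0.7 = 3010.00
  stratum 2: N_h·S_h = 700·0.9 = 630.00
  stratum 3: N_h·S_h = 3400·0.4 = 1360.00
  stratum 4: N_h·S_h = 3000·1.4 = 4200.00
Σ N_h S_h = 9200.00
n for stratum 4 = 189·4200.00/9200.00 = 86.283 → 86

86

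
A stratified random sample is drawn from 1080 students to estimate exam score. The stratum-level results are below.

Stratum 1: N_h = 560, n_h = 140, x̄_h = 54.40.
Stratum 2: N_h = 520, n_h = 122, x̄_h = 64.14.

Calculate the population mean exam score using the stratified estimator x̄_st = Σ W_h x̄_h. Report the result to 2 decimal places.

N = Σ N_h = 1080. Stratum weights W_h = N_h/N.
x̄_st = (560·54.40 + 520·64.14) / 1080 = 59.0896

x̄_st ≈ 59.09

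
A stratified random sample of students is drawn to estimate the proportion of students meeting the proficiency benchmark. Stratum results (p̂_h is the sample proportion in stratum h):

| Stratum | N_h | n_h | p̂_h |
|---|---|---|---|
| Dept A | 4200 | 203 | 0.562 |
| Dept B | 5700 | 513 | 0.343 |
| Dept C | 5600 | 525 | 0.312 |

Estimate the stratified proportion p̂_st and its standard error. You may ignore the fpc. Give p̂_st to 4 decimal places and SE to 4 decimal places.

p̂_st ≈ 0.3911, SE ≈ 0.0142

N = 15500; stratum weights W_h = N_h/N.
p̂_st = Σ W_h p̂_h = (4200·0.562 + 5700·0.343 + 5600·0.312)/15500 = 0.39114
V̂(p̂_st) = Σ W_h² p̂_h(1−p̂_h)/(n_h−1):
  stratum Dept A: (4200/15500)²·0.562·0.438/202 = 8.94735e-05
  stratum Dept B: (5700/15500)²·0.343·0.657/512 = 5.95218e-05
  stratum Dept C: (5600/15500)²·0.312·0.688/524 = 5.34718e-05
V̂(p̂_st) = 0.000202467; SE = √V̂ = 0.0142291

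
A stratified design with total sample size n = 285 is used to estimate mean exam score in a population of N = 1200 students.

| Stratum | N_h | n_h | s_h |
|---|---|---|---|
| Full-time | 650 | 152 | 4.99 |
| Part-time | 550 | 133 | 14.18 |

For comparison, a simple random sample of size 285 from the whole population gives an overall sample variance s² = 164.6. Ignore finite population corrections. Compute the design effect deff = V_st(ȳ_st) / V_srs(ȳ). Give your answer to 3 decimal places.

V̂(ȳ_st) = Σ W_h² s_h²/n_h, with W_h = N_h/N and N = 1200:
  stratum Full-time: (650/1200)²·4.99²/152 = 0.0480642
  stratum Part-time: (550/1200)²·14.18²/133 = 0.317588
V_st = 0.365652
V_srs = s²/n = 164.6/285 = 0.577544
deff = V_st / V_srs = 0.365652/0.577544 = 0.6331

deff ≈ 0.633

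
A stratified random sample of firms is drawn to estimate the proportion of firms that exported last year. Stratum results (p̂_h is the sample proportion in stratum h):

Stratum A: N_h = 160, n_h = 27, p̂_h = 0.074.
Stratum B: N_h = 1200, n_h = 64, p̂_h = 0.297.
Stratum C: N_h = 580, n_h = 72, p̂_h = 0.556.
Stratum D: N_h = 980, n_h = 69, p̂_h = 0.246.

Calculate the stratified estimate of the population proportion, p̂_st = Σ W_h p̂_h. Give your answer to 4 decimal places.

p̂_st ≈ 0.3191

N = 2920; stratum weights W_h = N_h/N.
p̂_st = Σ W_h p̂_h = (160·0.074 + 1200·0.297 + 580·0.556 + 980·0.246)/2920 = 0.31911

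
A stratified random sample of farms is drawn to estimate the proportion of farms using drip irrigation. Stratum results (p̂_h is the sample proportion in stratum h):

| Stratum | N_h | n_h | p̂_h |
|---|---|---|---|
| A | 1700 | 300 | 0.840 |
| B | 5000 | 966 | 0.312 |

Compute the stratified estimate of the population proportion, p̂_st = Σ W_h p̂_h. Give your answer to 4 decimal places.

p̂_st ≈ 0.4460

N = 6700; stratum weights W_h = N_h/N.
p̂_st = Σ W_h p̂_h = (1700·0.840 + 5000·0.312)/6700 = 0.44597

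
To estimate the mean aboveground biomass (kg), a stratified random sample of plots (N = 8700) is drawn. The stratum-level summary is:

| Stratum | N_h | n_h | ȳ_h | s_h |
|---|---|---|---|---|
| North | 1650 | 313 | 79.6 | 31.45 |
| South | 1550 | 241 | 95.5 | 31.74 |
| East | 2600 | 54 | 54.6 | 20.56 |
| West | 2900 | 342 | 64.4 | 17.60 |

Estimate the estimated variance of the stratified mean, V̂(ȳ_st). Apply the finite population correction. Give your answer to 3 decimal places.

V̂(ȳ_st) = Σ W_h² (1 − n_h/N_h) s_h²/n_h, with W_h = N_h/N and N = 8700:
  stratum North: (1650/8700)²·(1 − 313/1650)·31.45²/313 = 0.092103
  stratum South: (1550/8700)²·(1 − 241/1550)·31.74²/241 = 0.112055
  stratum East: (2600/8700)²·(1 − 54/2600)·20.56²/54 = 0.684614
  stratum West: (2900/8700)²·(1 − 342/2900)·17.60²/342 = 0.0887686
V̂(ȳ_st) = 0.97754

V̂(ȳ_st) ≈ 0.978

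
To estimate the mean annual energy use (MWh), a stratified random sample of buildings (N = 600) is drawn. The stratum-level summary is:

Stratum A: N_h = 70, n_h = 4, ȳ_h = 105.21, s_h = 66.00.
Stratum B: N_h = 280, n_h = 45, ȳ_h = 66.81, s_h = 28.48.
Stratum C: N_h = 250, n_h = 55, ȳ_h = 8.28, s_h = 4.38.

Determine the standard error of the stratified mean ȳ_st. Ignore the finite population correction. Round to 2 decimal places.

V̂(ȳ_st) = Σ W_h² s_h²/n_h, with W_h = N_h/N and N = 600:
  stratum A: (70/600)²·66.00²/4 = 14.8225
  stratum B: (280/600)²·28.48²/45 = 3.92537
  stratum C: (250/600)²·4.38²/55 = 0.0605568
V̂(ȳ_st) = 18.8084
SE(ȳ_st) = √18.8084 = 4.33687

SE(ȳ_st) ≈ 4.34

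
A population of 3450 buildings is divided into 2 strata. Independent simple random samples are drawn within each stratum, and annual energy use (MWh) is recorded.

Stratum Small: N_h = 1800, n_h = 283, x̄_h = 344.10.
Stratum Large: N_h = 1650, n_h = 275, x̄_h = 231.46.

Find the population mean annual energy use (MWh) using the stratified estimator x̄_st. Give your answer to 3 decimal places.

N = Σ N_h = 3450. Stratum weights W_h = N_h/N.
x̄_st = (1800·344.10 + 1650·231.46) / 3450 = 290.22870

x̄_st ≈ 290.229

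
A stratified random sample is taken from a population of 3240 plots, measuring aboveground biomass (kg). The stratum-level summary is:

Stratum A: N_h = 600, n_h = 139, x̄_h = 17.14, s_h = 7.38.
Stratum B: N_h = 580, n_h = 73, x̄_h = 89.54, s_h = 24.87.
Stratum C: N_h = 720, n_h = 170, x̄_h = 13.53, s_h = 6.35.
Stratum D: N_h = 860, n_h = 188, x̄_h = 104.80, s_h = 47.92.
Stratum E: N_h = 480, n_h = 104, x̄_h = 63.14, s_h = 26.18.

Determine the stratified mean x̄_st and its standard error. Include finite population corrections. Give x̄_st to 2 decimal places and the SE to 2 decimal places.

x̄_st ≈ 59.38, SE ≈ 1.02

x̄_st = Σ W_h x̄_h = (600·17.14 + 580·89.54 + 720·13.53 + 860·104.80 + 480·63.14)/3240 = 59.38086
V̂(x̄_st) = Σ W_h² (1 − n_h/N_h) s_h²/n_h, with W_h = N_h/N and N = 3240:
  stratum A: (600/3240)²·(1 − 139/600)·7.38²/139 = 0.0103243
  stratum B: (580/3240)²·(1 − 73/580)·24.87²/73 = 0.237342
  stratum C: (720/3240)²·(1 − 170/720)·6.35²/170 = 0.00894754
  stratum D: (860/3240)²·(1 − 188/860)·47.92²/188 = 0.67244
  stratum E: (480/3240)²·(1 − 104/480)·26.18²/104 = 0.113304
V̂(x̄_st) = 1.04236
SE(x̄_st) = √1.04236 = 1.02096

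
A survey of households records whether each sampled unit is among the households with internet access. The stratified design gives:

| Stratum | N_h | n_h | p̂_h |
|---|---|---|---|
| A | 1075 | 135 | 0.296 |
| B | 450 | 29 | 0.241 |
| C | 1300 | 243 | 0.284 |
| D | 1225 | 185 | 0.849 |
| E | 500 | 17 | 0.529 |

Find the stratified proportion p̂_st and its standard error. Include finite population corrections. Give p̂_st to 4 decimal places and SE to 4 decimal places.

p̂_st ≈ 0.4616, SE ≈ 0.0204

N = 4550; stratum weights W_h = N_h/N.
p̂_st = Σ W_h p̂_h = (1075·0.296 + 450·0.241 + 1300·0.284 + 1225·0.849 + 500·0.529)/4550 = 0.46162
V̂(p̂_st) = Σ W_h² (1 − n_h/N_h) p̂_h(1−p̂_h)/(n_h−1):
  stratum A: (1075/4550)²·(1 − 135/1075)·0.296·0.704/134 = 7.59055e-05
  stratum B: (450/4550)²·(1 − 29/450)·0.241·0.759/28 = 5.97823e-05
  stratum C: (1300/4550)²·(1 − 243/1300)·0.284·0.716/242 = 5.57714e-05
  stratum D: (1225/4550)²·(1 − 185/1225)·0.849·0.151/184 = 4.28759e-05
  stratum E: (500/4550)²·(1 − 17/500)·0.529·0.471/16 = 0.000181656
V̂(p̂_st) = 0.000415992; SE = √V̂ = 0.0203959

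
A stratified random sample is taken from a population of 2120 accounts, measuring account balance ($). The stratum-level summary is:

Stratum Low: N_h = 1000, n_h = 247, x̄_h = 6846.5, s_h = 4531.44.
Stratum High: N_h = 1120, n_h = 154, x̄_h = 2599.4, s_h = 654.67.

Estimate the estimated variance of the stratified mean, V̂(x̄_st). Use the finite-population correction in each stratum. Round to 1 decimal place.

V̂(x̄_st) ≈ 14598.3

V̂(x̄_st) = Σ W_h² (1 − n_h/N_h) s_h²/n_h, with W_h = N_h/N and N = 2120:
  stratum Low: (1000/2120)²·(1 − 247/1000)·4531.44²/247 = 13928.3
  stratum High: (1120/2120)²·(1 − 154/1120)·654.67²/154 = 669.958
V̂(x̄_st) = 14598.3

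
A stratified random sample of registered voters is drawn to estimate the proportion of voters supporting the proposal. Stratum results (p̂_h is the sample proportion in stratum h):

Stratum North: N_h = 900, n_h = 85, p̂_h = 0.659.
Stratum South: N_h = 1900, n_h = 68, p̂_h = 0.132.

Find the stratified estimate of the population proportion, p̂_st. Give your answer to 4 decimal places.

N = 2800; stratum weights W_h = N_h/N.
p̂_st = Σ W_h p̂_h = (900·0.659 + 1900·0.132)/2800 = 0.30139

p̂_st ≈ 0.3014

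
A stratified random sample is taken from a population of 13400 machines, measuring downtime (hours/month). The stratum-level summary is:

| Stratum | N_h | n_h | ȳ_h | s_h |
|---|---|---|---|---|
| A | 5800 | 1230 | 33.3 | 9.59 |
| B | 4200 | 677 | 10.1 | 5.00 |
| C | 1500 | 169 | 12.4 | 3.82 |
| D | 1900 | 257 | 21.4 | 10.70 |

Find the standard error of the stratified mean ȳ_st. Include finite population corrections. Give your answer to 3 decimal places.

SE(ȳ_st) ≈ 0.151

V̂(ȳ_st) = Σ W_h² (1 − n_h/N_h) s_h²/n_h, with W_h = N_h/N and N = 13400:
  stratum A: (5800/13400)²·(1 − 1230/5800)·9.59²/1230 = 0.0110374
  stratum B: (4200/13400)²·(1 − 677/4200)·5.00²/677 = 0.00304301
  stratum C: (1500/13400)²·(1 − 169/1500)·3.82²/169 = 0.000960063
  stratum D: (1900/13400)²·(1 − 257/1900)·10.70²/257 = 0.0077449
V̂(ȳ_st) = 0.0227854
SE(ȳ_st) = √0.0227854 = 0.150948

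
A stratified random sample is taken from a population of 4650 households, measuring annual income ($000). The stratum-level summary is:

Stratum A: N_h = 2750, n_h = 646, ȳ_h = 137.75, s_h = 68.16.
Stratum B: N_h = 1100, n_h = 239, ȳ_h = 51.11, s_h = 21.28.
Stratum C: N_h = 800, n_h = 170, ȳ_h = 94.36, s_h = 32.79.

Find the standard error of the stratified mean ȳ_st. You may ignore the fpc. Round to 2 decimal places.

SE(ȳ_st) ≈ 1.68

V̂(ȳ_st) = Σ W_h² s_h²/n_h, with W_h = N_h/N and N = 4650:
  stratum A: (2750/4650)²·68.16²/646 = 2.51528
  stratum B: (1100/4650)²·21.28²/239 = 0.106029
  stratum C: (800/4650)²·32.79²/170 = 0.187201
V̂(ȳ_st) = 2.80851
SE(ȳ_st) = √2.80851 = 1.67586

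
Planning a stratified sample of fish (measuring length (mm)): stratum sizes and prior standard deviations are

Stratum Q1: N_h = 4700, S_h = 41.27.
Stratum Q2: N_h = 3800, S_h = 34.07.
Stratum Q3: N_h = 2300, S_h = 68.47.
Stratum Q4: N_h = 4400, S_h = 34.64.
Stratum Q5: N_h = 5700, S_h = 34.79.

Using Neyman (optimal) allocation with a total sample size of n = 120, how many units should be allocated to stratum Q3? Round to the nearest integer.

23

Neyman allocation: n_h = n · N_h S_h / Σ N_i S_i, with n = 120.
  stratum Q1: N_h·S_h = 4700·41.27 = 193969.00
  stratum Q2: N_h·S_h = 3800·34.07 = 129466.00
  stratum Q3: N_h·S_h = 2300·68.47 = 157481.00
  stratum Q4: N_h·S_h = 4400·34.64 = 152416.00
  stratum Q5: N_h·S_h = 5700·34.79 = 198303.00
Σ N_h S_h = 831635.00
n for stratum Q3 = 120·157481.00/831635.00 = 22.724 → 23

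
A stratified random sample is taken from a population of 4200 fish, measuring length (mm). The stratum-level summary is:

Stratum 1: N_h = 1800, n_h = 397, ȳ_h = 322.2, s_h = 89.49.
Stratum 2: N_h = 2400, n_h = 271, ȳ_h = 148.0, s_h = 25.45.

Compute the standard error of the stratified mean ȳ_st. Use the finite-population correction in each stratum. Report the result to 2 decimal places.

V̂(ȳ_st) = Σ W_h² (1 − n_h/N_h) s_h²/n_h, with W_h = N_h/N and N = 4200:
  stratum 1: (1800/4200)²·(1 − 397/1800)·89.49²/397 = 2.88795
  stratum 2: (2400/4200)²·(1 − 271/2400)·25.45²/271 = 0.6923
V̂(ȳ_st) = 3.58025
SE(ȳ_st) = √3.58025 = 1.89216

SE(ȳ_st) ≈ 1.89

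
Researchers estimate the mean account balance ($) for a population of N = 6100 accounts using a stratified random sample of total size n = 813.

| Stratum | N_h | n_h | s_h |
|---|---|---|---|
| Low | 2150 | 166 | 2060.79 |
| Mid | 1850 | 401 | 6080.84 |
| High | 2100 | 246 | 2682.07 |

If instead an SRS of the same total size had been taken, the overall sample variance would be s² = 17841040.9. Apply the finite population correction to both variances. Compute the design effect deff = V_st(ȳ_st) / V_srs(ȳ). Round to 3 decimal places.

V̂(ȳ_st) = Σ W_h² (1 − n_h/N_h) s_h²/n_h, with W_h = N_h/N and N = 6100:
  stratum Low: (2150/6100)²·(1 − 166/2150)·2060.79²/166 = 2932.78
  stratum Mid: (1850/6100)²·(1 − 401/1850)·6080.84²/401 = 6642.98
  stratum High: (2100/6100)²·(1 − 246/2100)·2682.07²/246 = 3059.67
V_st = 12635.4
V_srs = (1 − 813/6100)·17841040.9/813 = 19019.9
deff = V_st / V_srs = 12635.4/19019.9 = 0.6643

deff ≈ 0.664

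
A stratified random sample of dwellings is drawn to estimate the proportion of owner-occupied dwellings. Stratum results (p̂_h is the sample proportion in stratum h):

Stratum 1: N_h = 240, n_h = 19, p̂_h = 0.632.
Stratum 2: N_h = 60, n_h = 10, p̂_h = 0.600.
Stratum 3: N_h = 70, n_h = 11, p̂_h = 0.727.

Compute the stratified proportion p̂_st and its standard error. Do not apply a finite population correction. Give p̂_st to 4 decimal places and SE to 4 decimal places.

p̂_st ≈ 0.6448, SE ≈ 0.0828

N = 370; stratum weights W_h = N_h/N.
p̂_st = Σ W_h p̂_h = (240·0.632 + 60·0.600 + 70·0.727)/370 = 0.64478
V̂(p̂_st) = Σ W_h² p̂_h(1−p̂_h)/(n_h−1):
  stratum 1: (240/370)²·0.632·0.368/18 = 0.0054364
  stratum 2: (60/370)²·0.600·0.400/9 = 0.000701242
  stratum 3: (70/370)²·0.727·0.273/10 = 0.000710378
V̂(p̂_st) = 0.00684802; SE = √V̂ = 0.0827528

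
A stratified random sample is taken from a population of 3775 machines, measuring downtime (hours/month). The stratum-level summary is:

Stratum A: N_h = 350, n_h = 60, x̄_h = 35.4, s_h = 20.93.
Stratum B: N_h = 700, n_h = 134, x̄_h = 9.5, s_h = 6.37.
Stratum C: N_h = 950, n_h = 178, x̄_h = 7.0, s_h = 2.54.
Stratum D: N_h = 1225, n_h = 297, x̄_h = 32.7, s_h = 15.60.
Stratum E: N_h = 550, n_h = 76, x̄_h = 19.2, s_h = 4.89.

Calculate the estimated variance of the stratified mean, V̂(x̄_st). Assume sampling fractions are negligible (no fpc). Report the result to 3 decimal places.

V̂(x̄_st) = Σ W_h² s_h²/n_h, with W_h = N_h/N and N = 3775:
  stratum A: (350/3775)²·20.93²/60 = 0.0627609
  stratum B: (700/3775)²·6.37²/134 = 0.010412
  stratum C: (950/3775)²·2.54²/178 = 0.00229541
  stratum D: (1225/3775)²·15.60²/297 = 0.0862841
  stratum E: (550/3775)²·4.89²/76 = 0.00667876
V̂(x̄_st) = 0.168431

V̂(x̄_st) ≈ 0.168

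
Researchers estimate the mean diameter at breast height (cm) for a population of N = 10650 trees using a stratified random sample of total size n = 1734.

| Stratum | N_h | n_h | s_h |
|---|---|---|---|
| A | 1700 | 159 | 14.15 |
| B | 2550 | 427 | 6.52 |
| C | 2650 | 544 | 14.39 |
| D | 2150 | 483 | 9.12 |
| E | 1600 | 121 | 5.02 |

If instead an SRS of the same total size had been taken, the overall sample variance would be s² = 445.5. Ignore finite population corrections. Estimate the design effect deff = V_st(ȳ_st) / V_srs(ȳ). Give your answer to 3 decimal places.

V̂(ȳ_st) = Σ W_h² s_h²/n_h, with W_h = N_h/N and N = 10650:
  stratum A: (1700/10650)²·14.15²/159 = 0.0320859
  stratum B: (2550/10650)²·6.52²/427 = 0.00570753
  stratum C: (2650/10650)²·14.39²/544 = 0.0235676
  stratum D: (2150/10650)²·9.12²/483 = 0.00701811
  stratum E: (1600/10650)²·5.02²/121 = 0.0047007
V_st = 0.0730799
V_srs = s²/n = 445.5/1734 = 0.25692
deff = V_st / V_srs = 0.0730799/0.25692 = 0.2844

deff ≈ 0.284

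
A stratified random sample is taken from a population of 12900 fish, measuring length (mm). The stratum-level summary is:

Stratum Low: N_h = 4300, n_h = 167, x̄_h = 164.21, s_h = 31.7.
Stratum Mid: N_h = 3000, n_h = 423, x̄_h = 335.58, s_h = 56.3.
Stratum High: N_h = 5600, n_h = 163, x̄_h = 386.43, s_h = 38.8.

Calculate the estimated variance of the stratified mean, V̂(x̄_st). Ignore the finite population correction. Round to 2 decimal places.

V̂(x̄_st) ≈ 2.81

V̂(x̄_st) = Σ W_h² s_h²/n_h, with W_h = N_h/N and N = 12900:
  stratum Low: (4300/12900)²·31.7²/167 = 0.668589
  stratum Mid: (3000/12900)²·56.3²/423 = 0.405265
  stratum High: (5600/12900)²·38.8²/163 = 1.74049
V̂(x̄_st) = 2.81435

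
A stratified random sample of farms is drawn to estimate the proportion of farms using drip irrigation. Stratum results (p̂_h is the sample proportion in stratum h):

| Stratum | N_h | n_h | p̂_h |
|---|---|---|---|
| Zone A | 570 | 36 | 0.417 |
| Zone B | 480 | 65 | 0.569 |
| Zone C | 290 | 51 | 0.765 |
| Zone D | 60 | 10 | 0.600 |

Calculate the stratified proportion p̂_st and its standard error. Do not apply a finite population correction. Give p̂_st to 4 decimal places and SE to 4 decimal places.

p̂_st ≈ 0.5490, SE ≈ 0.0425

N = 1400; stratum weights W_h = N_h/N.
p̂_st = Σ W_h p̂_h = (570·0.417 + 480·0.569 + 290·0.765 + 60·0.600)/1400 = 0.54904
V̂(p̂_st) = Σ W_h² p̂_h(1−p̂_h)/(n_h−1):
  stratum Zone A: (570/1400)²·0.417·0.583/35 = 0.00115141
  stratum Zone B: (480/1400)²·0.569·0.431/64 = 0.000450439
  stratum Zone C: (290/1400)²·0.765·0.235/50 = 0.000154276
  stratum Zone D: (60/1400)²·0.600·0.400/9 = 4.89796e-05
V̂(p̂_st) = 0.00180511; SE = √V̂ = 0.0424865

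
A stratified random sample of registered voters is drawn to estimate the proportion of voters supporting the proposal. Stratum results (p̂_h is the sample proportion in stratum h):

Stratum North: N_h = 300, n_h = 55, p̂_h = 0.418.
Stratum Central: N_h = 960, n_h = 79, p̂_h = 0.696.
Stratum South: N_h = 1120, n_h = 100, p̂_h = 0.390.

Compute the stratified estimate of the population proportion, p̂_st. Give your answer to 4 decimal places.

p̂_st ≈ 0.5170

N = 2380; stratum weights W_h = N_h/N.
p̂_st = Σ W_h p̂_h = (300·0.418 + 960·0.696 + 1120·0.390)/2380 = 0.51696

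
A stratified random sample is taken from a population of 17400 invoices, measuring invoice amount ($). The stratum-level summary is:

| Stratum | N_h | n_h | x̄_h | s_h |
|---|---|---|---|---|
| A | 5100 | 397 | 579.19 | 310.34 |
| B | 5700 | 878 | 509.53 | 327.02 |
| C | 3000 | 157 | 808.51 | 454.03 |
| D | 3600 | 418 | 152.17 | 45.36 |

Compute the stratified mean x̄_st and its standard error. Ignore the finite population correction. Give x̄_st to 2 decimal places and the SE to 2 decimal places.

x̄_st ≈ 507.56, SE ≈ 8.55

x̄_st = Σ W_h x̄_h = (5100·579.19 + 5700·509.53 + 3000·808.51 + 3600·152.17)/17400 = 507.55931
V̂(x̄_st) = Σ W_h² s_h²/n_h, with W_h = N_h/N and N = 17400:
  stratum A: (5100/17400)²·310.34²/397 = 20.8414
  stratum B: (5700/17400)²·327.02²/878 = 13.0709
  stratum C: (3000/17400)²·454.03²/157 = 39.0313
  stratum D: (3600/17400)²·45.36²/418 = 0.210706
V̂(x̄_st) = 73.1543
SE(x̄_st) = √73.1543 = 8.55303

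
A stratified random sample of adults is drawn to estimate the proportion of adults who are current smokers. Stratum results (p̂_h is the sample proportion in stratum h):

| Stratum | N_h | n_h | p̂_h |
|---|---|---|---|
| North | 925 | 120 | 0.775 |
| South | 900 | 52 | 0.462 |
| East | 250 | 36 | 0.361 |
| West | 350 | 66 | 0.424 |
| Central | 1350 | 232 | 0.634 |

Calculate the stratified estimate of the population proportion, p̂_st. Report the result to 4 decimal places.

N = 3775; stratum weights W_h = N_h/N.
p̂_st = Σ W_h p̂_h = (925·0.775 + 900·0.462 + 250·0.361 + 350·0.424 + 1350·0.634)/3775 = 0.58999

p̂_st ≈ 0.5900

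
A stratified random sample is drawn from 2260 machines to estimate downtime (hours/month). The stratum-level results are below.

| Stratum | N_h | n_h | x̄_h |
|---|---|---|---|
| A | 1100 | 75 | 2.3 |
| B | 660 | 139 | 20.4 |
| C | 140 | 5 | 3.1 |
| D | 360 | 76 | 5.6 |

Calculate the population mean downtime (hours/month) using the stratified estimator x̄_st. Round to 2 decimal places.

N = Σ N_h = 2260. Stratum weights W_h = N_h/N.
x̄_st = (1100·2.3 + 660·20.4 + 140·3.1 + 360·5.6) / 2260 = 8.1611

x̄_st ≈ 8.16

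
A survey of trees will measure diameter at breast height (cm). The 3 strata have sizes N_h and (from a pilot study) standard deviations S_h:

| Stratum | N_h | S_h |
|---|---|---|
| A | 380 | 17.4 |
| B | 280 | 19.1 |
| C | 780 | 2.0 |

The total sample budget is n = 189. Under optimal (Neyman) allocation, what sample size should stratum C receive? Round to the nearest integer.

Neyman allocation: n_h = n · N_h S_h / Σ N_i S_i, with n = 189.
  stratum A: N_h·S_h = 380·17.4 = 6612.00
  stratum B: N_h·S_h = 280·19.1 = 5348.00
  stratum C: N_h·S_h = 780·2.0 = 1560.00
Σ N_h S_h = 13520.00
n for stratum C = 189·1560.00/13520.00 = 21.808 → 22

22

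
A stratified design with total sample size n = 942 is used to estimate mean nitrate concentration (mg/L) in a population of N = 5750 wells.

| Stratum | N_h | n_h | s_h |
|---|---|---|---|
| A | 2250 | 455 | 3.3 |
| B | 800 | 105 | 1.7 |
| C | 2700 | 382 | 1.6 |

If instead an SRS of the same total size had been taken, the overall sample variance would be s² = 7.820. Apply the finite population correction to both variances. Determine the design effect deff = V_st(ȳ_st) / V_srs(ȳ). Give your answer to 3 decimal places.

deff ≈ 0.671

V̂(ȳ_st) = Σ W_h² (1 − n_h/N_h) s_h²/n_h, with W_h = N_h/N and N = 5750:
  stratum A: (2250/5750)²·(1 − 455/2250)·3.3²/455 = 0.00292367
  stratum B: (800/5750)²·(1 − 105/800)·1.7²/105 = 0.000462858
  stratum C: (2700/5750)²·(1 − 382/2700)·1.6²/382 = 0.00126858
V_st = 0.0046551
V_srs = (1 − 942/5750)·7.820/942 = 0.00694149
deff = V_st / V_srs = 0.0046551/0.00694149 = 0.6706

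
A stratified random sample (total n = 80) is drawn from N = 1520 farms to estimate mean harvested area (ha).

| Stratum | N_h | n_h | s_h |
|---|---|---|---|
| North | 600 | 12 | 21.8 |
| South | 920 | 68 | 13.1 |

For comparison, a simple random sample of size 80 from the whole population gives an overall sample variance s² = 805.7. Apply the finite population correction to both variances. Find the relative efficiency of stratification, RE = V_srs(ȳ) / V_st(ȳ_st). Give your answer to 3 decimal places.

RE ≈ 1.382

V̂(ȳ_st) = Σ W_h² (1 − n_h/N_h) s_h²/n_h, with W_h = N_h/N and N = 1520:
  stratum North: (600/1520)²·(1 − 12/600)·21.8²/12 = 6.04746
  stratum South: (920/1520)²·(1 − 68/920)·13.1²/68 = 0.856197
V_st = 6.90366
V_srs = (1 − 80/1520)·805.7/80 = 9.54118
Relative efficiency = V_srs / V_st = 9.54118/6.90366 = 1.3820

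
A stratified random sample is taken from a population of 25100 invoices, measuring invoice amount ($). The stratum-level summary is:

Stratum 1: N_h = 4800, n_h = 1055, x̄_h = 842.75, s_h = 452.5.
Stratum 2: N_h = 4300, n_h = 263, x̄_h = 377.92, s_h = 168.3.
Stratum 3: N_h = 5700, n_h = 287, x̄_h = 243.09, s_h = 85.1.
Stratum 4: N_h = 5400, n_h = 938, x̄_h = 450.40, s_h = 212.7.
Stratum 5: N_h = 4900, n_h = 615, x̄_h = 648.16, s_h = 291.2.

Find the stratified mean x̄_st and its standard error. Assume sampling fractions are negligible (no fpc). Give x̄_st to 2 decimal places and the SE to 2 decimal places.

x̄_st = Σ W_h x̄_h = (4800·842.75 + 4300·377.92 + 5700·243.09 + 5400·450.40 + 4900·648.16)/25100 = 504.54235
V̂(x̄_st) = Σ W_h² s_h²/n_h, with W_h = N_h/N and N = 25100:
  stratum 1: (4800/25100)²·452.5²/1055 = 7.09773
  stratum 2: (4300/25100)²·168.3²/263 = 3.16084
  stratum 3: (5700/25100)²·85.1²/287 = 1.30131
  stratum 4: (5400/25100)²·212.7²/938 = 2.2324
  stratum 5: (4900/25100)²·291.2²/615 = 5.25475
V̂(x̄_st) = 19.047
SE(x̄_st) = √19.047 = 4.36429

x̄_st ≈ 504.54, SE ≈ 4.36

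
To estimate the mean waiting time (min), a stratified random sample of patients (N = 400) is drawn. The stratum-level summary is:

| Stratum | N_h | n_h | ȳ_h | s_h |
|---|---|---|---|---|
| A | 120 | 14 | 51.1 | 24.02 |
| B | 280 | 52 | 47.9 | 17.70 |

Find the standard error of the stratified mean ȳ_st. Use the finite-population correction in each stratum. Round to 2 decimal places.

V̂(ȳ_st) = Σ W_h² (1 − n_h/N_h) s_h²/n_h, with W_h = N_h/N and N = 400:
  stratum A: (120/400)²·(1 − 14/120)·24.02²/14 = 3.27631
  stratum B: (280/400)²·(1 − 52/280)·17.70²/52 = 2.4039
V̂(ȳ_st) = 5.68021
SE(ȳ_st) = √5.68021 = 2.38332

SE(ȳ_st) ≈ 2.38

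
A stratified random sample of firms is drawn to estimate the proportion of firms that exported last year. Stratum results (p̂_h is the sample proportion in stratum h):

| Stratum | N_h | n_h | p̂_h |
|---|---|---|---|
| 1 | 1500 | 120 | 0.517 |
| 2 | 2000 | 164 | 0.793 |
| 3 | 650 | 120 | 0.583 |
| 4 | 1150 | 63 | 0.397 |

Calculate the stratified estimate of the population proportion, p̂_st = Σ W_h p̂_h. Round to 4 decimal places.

p̂_st ≈ 0.6032

N = 5300; stratum weights W_h = N_h/N.
p̂_st = Σ W_h p̂_h = (1500·0.517 + 2000·0.793 + 650·0.583 + 1150·0.397)/5300 = 0.60321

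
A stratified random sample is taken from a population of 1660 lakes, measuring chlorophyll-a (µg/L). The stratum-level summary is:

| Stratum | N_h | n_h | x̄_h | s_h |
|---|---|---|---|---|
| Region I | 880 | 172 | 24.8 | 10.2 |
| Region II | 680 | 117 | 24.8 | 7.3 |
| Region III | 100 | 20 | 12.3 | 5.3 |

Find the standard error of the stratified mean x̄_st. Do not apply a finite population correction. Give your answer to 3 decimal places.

SE(x̄_st) ≈ 0.502

V̂(x̄_st) = Σ W_h² s_h²/n_h, with W_h = N_h/N and N = 1660:
  stratum Region I: (880/1660)²·10.2²/172 = 0.169989
  stratum Region II: (680/1660)²·7.3²/117 = 0.0764296
  stratum Region III: (100/1660)²·5.3²/20 = 0.00509689
V̂(x̄_st) = 0.251516
SE(x̄_st) = √0.251516 = 0.501513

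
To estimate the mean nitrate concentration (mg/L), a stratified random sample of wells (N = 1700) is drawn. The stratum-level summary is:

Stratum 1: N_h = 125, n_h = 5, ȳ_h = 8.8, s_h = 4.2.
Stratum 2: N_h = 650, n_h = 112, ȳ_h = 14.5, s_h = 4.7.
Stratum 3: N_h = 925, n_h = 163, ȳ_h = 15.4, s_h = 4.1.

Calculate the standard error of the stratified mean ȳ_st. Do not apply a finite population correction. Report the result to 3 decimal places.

V̂(ȳ_st) = Σ W_h² s_h²/n_h, with W_h = N_h/N and N = 1700:
  stratum 1: (125/1700)²·4.2²/5 = 0.0190744
  stratum 2: (650/1700)²·4.7²/112 = 0.0288341
  stratum 3: (925/1700)²·4.1²/163 = 0.0305327
V̂(ȳ_st) = 0.0784412
SE(ȳ_st) = √0.0784412 = 0.280074

SE(ȳ_st) ≈ 0.280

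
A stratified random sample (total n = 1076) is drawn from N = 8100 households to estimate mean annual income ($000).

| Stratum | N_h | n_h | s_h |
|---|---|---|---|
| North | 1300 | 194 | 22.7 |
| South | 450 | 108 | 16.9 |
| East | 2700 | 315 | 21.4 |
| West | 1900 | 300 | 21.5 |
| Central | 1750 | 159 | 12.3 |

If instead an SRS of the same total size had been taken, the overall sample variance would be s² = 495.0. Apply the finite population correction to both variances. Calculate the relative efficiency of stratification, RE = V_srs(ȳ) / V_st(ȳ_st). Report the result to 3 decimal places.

RE ≈ 1.251

V̂(ȳ_st) = Σ W_h² (1 − n_h/N_h) s_h²/n_h, with W_h = N_h/N and N = 8100:
  stratum North: (1300/8100)²·(1 − 194/1300)·22.7²/194 = 0.0582074
  stratum South: (450/8100)²·(1 − 108/450)·16.9²/108 = 0.00620324
  stratum East: (2700/8100)²·(1 − 315/2700)·21.4²/315 = 0.142692
  stratum West: (1900/8100)²·(1 − 300/1900)·21.5²/300 = 0.0713936
  stratum Central: (1750/8100)²·(1 − 159/1750)·12.3²/159 = 0.0403786
V_st = 0.318875
V_srs = (1 − 1076/8100)·495.0/1076 = 0.398926
Relative efficiency = V_srs / V_st = 0.398926/0.318875 = 1.2510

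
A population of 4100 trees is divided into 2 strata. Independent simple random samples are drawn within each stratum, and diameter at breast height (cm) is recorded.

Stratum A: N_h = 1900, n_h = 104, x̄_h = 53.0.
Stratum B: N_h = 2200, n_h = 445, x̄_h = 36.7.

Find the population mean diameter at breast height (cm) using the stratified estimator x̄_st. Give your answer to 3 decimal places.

x̄_st ≈ 44.254

N = Σ N_h = 4100. Stratum weights W_h = N_h/N.
x̄_st = (1900·53.0 + 2200·36.7) / 4100 = 44.25366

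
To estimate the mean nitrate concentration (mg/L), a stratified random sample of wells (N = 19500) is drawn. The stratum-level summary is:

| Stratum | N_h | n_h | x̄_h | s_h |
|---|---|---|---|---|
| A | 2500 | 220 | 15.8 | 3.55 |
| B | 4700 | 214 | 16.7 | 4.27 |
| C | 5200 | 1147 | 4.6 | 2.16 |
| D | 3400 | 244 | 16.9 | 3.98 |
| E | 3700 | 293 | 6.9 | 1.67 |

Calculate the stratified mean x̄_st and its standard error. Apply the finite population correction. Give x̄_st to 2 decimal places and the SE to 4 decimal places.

x̄_st ≈ 11.53, SE ≈ 0.0892

x̄_st = Σ W_h x̄_h = (2500·15.8 + 4700·16.7 + 5200·4.6 + 3400·16.9 + 3700·6.9)/19500 = 11.53333
V̂(x̄_st) = Σ W_h² (1 − n_h/N_h) s_h²/n_h, with W_h = N_h/N and N = 19500:
  stratum A: (2500/19500)²·(1 − 220/2500)·3.55²/220 = 0.000858696
  stratum B: (4700/19500)²·(1 − 214/4700)·4.27²/214 = 0.00472422
  stratum C: (5200/19500)²·(1 − 1147/5200)·2.16²/1147 = 0.000225452
  stratum D: (3400/19500)²·(1 − 244/3400)·3.98²/244 = 0.00183199
  stratum E: (3700/19500)²·(1 − 293/3700)·1.67²/293 = 0.000315551
V̂(x̄_st) = 0.00795591
SE(x̄_st) = √0.00795591 = 0.0891959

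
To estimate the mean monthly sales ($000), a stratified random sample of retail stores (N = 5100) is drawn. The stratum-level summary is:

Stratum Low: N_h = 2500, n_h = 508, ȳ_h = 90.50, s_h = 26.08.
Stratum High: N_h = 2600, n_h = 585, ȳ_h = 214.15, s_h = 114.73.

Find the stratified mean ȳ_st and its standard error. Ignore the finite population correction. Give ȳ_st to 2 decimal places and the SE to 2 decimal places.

ȳ_st ≈ 153.54, SE ≈ 2.48

ȳ_st = Σ W_h ȳ_h = (2500·90.50 + 2600·214.15)/5100 = 153.53725
V̂(ȳ_st) = Σ W_h² s_h²/n_h, with W_h = N_h/N and N = 5100:
  stratum Low: (2500/5100)²·26.08²/508 = 0.32173
  stratum High: (2600/5100)²·114.73²/585 = 5.84796
V̂(ȳ_st) = 6.16969
SE(ȳ_st) = √6.16969 = 2.48389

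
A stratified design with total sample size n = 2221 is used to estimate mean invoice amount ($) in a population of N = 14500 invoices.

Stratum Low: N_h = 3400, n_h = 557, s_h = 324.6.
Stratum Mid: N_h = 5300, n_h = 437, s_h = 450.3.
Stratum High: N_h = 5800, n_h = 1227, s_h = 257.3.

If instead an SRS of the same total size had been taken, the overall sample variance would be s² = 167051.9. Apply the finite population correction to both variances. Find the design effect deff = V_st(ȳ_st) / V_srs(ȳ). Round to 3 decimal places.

V̂(ȳ_st) = Σ W_h² (1 − n_h/N_h) s_h²/n_h, with W_h = N_h/N and N = 14500:
  stratum Low: (3400/14500)²·(1 − 557/3400)·324.6²/557 = 8.69684
  stratum Mid: (5300/14500)²·(1 − 437/5300)·450.3²/437 = 56.8809
  stratum High: (5800/14500)²·(1 − 1227/5800)·257.3²/1227 = 6.80657
V_st = 72.3843
V_srs = (1 − 2221/14500)·167051.9/2221 = 63.6939
deff = V_st / V_srs = 72.3843/63.6939 = 1.1364

deff ≈ 1.136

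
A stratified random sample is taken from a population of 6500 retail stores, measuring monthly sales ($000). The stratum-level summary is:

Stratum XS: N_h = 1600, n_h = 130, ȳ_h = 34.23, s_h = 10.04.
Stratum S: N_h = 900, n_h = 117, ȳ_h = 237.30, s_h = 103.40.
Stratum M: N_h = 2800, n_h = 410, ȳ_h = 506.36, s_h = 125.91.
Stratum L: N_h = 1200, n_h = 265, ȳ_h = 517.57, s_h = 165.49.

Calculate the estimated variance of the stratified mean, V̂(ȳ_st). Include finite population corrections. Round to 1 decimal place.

V̂(ȳ_st) = Σ W_h² (1 − n_h/N_h) s_h²/n_h, with W_h = N_h/N and N = 6500:
  stratum XS: (1600/6500)²·(1 − 130/1600)·10.04²/130 = 0.0431653
  stratum S: (900/6500)²·(1 − 117/900)·103.40²/117 = 1.52417
  stratum M: (2800/6500)²·(1 − 410/2800)·125.91²/410 = 6.12443
  stratum L: (1200/6500)²·(1 − 265/1200)·165.49²/265 = 2.7445
V̂(ȳ_st) = 10.4363

V̂(ȳ_st) ≈ 10.4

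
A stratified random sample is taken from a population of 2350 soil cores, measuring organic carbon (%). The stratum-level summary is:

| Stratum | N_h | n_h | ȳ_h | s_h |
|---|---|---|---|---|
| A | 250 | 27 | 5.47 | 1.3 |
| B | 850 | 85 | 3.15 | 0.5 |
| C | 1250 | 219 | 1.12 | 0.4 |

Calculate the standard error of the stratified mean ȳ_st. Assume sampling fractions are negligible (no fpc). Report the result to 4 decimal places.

V̂(ȳ_st) = Σ W_h² s_h²/n_h, with W_h = N_h/N and N = 2350:
  stratum A: (250/2350)²·1.3²/27 = 0.000708382
  stratum B: (850/2350)²·0.5²/85 = 0.000384789
  stratum C: (1250/2350)²·0.4²/219 = 0.000206709
V̂(ȳ_st) = 0.00129988
SE(ȳ_st) = √0.00129988 = 0.0360539

SE(ȳ_st) ≈ 0.0361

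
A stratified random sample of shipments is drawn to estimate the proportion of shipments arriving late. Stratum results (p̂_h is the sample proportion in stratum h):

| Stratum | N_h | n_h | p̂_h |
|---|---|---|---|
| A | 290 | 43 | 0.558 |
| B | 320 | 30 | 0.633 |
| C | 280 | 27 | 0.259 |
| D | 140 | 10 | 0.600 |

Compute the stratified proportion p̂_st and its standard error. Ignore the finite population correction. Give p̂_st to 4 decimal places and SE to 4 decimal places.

N = 1030; stratum weights W_h = N_h/N.
p̂_st = Σ W_h p̂_h = (290·0.558 + 320·0.633 + 280·0.259 + 140·0.600)/1030 = 0.50573
V̂(p̂_st) = Σ W_h² p̂_h(1−p̂_h)/(n_h−1):
  stratum A: (290/1030)²·0.558·0.442/42 = 0.00046551
  stratum B: (320/1030)²·0.633·0.367/29 = 0.00077321
  stratum C: (280/1030)²·0.259·0.741/26 = 0.000545489
  stratum D: (140/1030)²·0.600·0.400/9 = 0.000492663
V̂(p̂_st) = 0.00227687; SE = √V̂ = 0.0477166

p̂_st ≈ 0.5057, SE ≈ 0.0477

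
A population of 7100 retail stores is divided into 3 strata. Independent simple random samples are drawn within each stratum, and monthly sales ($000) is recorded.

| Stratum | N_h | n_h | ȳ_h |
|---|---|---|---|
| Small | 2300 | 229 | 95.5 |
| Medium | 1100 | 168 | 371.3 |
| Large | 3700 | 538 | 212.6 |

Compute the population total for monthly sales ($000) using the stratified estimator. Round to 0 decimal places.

τ̂_st = Σ N_h ȳ_h = 2300·95.5 + 1100·371.3 + 3700·212.6 = 1414700

τ̂_st ≈ 1414700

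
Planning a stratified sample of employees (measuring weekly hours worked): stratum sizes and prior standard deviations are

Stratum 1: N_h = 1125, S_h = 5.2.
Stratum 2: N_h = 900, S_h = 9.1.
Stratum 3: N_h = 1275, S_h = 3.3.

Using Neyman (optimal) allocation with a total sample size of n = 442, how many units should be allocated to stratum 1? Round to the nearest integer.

Neyman allocation: n_h = n · N_h S_h / Σ N_i S_i, with n = 442.
  stratum 1: N_h·S_h = 1125·5.2 = 5850.00
  stratum 2: N_h·S_h = 900·9.1 = 8190.00
  stratum 3: N_h·S_h = 1275·3.3 = 4207.50
Σ N_h S_h = 18247.50
n for stratum 1 = 442·5850.00/18247.50 = 141.702 → 142

142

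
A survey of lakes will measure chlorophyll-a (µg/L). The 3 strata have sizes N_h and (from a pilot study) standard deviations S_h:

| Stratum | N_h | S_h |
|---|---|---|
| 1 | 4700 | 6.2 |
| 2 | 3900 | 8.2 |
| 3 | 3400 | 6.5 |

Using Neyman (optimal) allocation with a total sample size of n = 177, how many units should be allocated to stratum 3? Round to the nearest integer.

Neyman allocation: n_h = n · N_h S_h / Σ N_i S_i, with n = 177.
  stratum 1: N_h·S_h = 4700·6.2 = 29140.00
  stratum 2: N_h·S_h = 3900·8.2 = 31980.00
  stratum 3: N_h·S_h = 3400·6.5 = 22100.00
Σ N_h S_h = 83220.00
n for stratum 3 = 177·22100.00/83220.00 = 47.004 → 47

47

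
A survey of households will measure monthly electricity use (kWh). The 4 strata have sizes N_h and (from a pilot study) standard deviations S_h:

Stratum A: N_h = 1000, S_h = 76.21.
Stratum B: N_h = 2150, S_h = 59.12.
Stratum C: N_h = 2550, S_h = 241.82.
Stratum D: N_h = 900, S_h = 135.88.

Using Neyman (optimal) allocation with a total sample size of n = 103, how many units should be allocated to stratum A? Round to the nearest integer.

8

Neyman allocation: n_h = n · N_h S_h / Σ N_i S_i, with n = 103.
  stratum A: N_h·S_h = 1000·76.21 = 76210.00
  stratum B: N_h·S_h = 2150·59.12 = 127108.00
  stratum C: N_h·S_h = 2550·241.82 = 616641.00
  stratum D: N_h·S_h = 900·135.88 = 122292.00
Σ N_h S_h = 942251.00
n for stratum A = 103·76210.00/942251.00 = 8.331 → 8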